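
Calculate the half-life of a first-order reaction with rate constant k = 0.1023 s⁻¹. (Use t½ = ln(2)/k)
6.78 s

t½ = ln(2)/k = 0.6931/0.1023 = 6.78 s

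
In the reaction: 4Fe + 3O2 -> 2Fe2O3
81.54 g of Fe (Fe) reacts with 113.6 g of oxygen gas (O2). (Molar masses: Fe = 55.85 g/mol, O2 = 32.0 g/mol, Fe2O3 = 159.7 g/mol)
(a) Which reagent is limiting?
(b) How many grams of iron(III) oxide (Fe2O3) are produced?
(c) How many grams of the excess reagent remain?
(a) Fe, (b) 116.6 g, (c) 78.56 g

Moles of Fe = 81.54 g ÷ 55.85 g/mol = 1.45998 mol
Moles of O2 = 113.6 g ÷ 32.0 g/mol = 3.55 mol
Moles ÷ coefficient: Fe: 1.45998/4 = 0.365, O2: 3.55/3 = 1.183
(a) Fe has the smaller value, so Fe is the limiting reagent.
(b) Moles of Fe2O3 = 1.45998 mol Fe × (2/4) = 0.729991 mol; mass = 0.729991 mol × 159.7 g/mol = 116.6 g
(c) O2 consumed = 1.45998 × (3/4) = 1.09499 mol; remaining = 3.55 − 1.09499 = 2.45501 mol; mass = 2.45501 mol × 32.0 g/mol = 78.56 g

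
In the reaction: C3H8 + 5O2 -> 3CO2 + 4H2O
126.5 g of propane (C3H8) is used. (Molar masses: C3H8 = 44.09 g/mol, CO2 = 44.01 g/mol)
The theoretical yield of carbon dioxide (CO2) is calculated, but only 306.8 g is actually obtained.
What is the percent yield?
Moles of C3H8 = 126.5 g ÷ 44.09 g/mol = 2.86913 mol
Mole ratio: 3 mol CO2 / 1 mol C3H8
Moles of CO2 = 2.86913 × (3/1) = 8.60739 mol
Theoretical yield = 8.60739 mol × 44.01 g/mol = 378.81 g
Actual yield = 306.8 g
Percent yield = (306.8 / 378.81) × 100% = 81.0%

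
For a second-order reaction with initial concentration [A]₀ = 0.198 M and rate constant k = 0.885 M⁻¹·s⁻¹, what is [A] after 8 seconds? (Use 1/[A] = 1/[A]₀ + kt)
0.0824 M

1/[A] = 1/[A]₀ + k·t = 1/0.198 + (0.885)·(8) = 5.0505 + 7.0800 = 12.1305
[A] = 1/12.1305 = 0.0824 M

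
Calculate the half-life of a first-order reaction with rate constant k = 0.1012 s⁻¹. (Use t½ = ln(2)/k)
6.85 s

t½ = ln(2)/k = 0.6931/0.1012 = 6.85 s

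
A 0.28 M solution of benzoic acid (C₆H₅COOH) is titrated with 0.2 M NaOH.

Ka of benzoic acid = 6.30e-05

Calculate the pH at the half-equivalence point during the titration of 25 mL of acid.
pH = pKa = 4.20

At the half-equivalence point, [HA] = [A⁻], so by Henderson–Hasselbalch pH = pKa + log(1) = pKa.
pKa = −log(6.30e-05) = 4.20.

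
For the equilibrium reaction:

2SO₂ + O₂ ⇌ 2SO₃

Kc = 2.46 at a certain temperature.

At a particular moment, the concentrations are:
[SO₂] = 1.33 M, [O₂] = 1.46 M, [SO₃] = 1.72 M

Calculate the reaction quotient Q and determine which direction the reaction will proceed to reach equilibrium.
Q = 1.146, Q < K, reaction proceeds forward (toward products)

Q = ([SO₃]^2) / ([SO₂]^2 × [O₂])
  = ((1.72)^2) / ((1.33)^2·(1.46)) = 2.9584/2.5826 = 1.146
Since Q = 1.146 < Kc = 2.46, the reaction proceeds forward (toward products) to reach equilibrium.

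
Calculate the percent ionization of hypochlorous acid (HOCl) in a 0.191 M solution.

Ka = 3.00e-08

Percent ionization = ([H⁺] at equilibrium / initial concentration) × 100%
Percent ionization = 0.0396%

Let x = [H⁺]. Ka = x²/(C - x) ⇒ x² + (3.00e-08)x - (3.00e-08)(0.191) = 0. x = 7.5682e-05. Percent = (7.5682e-05/0.191) × 100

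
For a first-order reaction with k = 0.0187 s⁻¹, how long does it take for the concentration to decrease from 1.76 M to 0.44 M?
74.13 s

From ln[A] = ln[A]₀ - k·t: t = ln([A]₀/[A])/k = ln(1.76/0.44)/0.0187 = ln(4.0000)/0.0187 = 1.3863/0.0187 = 74.13 s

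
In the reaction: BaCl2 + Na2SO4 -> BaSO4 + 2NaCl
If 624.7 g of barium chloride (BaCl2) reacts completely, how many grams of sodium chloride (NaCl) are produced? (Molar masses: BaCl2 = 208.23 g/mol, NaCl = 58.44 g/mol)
Moles of BaCl2 = 624.7 g ÷ 208.23 g/mol = 3.00005 mol
Mole ratio: 2 mol NaCl / 1 mol BaCl2
Moles of NaCl = 3.00005 × (2/1) = 6.0001 mol
Mass of NaCl = 6.0001 mol × 58.44 g/mol = 350.6 g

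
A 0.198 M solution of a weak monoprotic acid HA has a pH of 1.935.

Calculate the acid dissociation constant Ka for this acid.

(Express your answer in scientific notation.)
K_a = 7.24e-04

[H⁺] = 10^(−pH) = 10^(−1.935) = 1.161e-02 M. For HA ⇌ H⁺ + A⁻, Ka = x²/(C − x) = (1.161e-02)²/(0.198 − 1.161e-02) = 7.24e-04.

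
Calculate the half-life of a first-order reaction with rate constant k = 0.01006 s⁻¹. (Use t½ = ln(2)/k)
68.90 s

t½ = ln(2)/k = 0.6931/0.01006 = 68.90 s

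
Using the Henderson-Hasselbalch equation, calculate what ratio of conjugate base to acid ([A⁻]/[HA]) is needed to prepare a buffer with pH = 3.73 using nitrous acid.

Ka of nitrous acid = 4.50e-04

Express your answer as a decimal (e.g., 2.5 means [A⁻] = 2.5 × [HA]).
[A⁻]/[HA] = 2.417

pKa = −log(4.50e-04) = 3.3468. pH = pKa + log([A⁻]/[HA]). 3.73 = 3.3468 + log(ratio). log(ratio) = 3.73 − 3.3468 = 0.3832. ratio = 10^(0.3832) = 2.417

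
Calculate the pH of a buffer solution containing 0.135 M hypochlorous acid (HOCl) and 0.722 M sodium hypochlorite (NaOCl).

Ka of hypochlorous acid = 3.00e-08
pH = 8.25

pKa = -log(3.00e-08) = 7.52. pH = pKa + log([A⁻]/[HA]) = 7.52 + log(0.722/0.135)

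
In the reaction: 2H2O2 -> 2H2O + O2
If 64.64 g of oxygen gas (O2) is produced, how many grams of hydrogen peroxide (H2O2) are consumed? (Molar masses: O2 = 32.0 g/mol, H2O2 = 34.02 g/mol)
Moles of O2 = 64.64 g ÷ 32.0 g/mol = 2.02 mol
Mole ratio: 2 mol H2O2 / 1 mol O2
Moles of H2O2 = 2.02 × (2/1) = 4.04 mol
Mass of H2O2 = 4.04 mol × 34.02 g/mol = 137.4 g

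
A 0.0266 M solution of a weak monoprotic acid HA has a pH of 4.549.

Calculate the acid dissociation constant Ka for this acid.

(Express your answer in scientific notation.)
K_a = 3.00e-08

[H⁺] = 10^(−pH) = 10^(−4.549) = 2.825e-05 M. For HA ⇌ H⁺ + A⁻, Ka = x²/(C − x) = (2.825e-05)²/(0.0266 − 2.825e-05) = 3.00e-08.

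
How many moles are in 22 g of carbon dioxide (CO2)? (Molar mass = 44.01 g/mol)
Moles = 22 g ÷ 44.01 g/mol = 0.4999 mol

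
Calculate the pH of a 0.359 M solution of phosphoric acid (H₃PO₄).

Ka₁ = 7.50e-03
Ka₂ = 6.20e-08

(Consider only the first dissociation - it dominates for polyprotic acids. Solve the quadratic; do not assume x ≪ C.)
pH = 1.32

x² + Ka₁·x − Ka₁·C = 0 with Ka₁ = 7.50e-03, C = 0.359.
x = (−Ka₁ + √(Ka₁² + 4·Ka₁·C))/2 = 4.8275e-02 M, so pH = 1.32.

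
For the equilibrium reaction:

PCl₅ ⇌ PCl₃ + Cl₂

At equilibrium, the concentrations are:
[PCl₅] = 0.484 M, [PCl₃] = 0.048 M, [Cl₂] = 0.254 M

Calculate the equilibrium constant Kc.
K_c = 0.0252

Kc = ([PCl₃] × [Cl₂]) / ([PCl₅])
   = ((0.048)·(0.254)) / ((0.484))
   = 0.012192 / 0.484 = 0.0252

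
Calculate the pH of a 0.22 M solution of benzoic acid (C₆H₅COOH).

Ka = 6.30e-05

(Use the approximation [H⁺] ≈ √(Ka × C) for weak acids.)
pH = 2.43

[H⁺] = √(Ka × C) = √(6.30e-05 × 0.22) = 3.7229e-03. pH = -log(3.7229e-03)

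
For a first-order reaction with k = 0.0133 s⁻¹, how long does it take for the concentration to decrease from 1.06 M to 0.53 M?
52.12 s

From ln[A] = ln[A]₀ - k·t: t = ln([A]₀/[A])/k = ln(1.06/0.53)/0.0133 = ln(2.0000)/0.0133 = 0.6931/0.0133 = 52.12 s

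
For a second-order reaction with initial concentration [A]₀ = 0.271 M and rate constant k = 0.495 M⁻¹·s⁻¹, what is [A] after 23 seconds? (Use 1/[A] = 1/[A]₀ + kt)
0.0663 M

1/[A] = 1/[A]₀ + k·t = 1/0.271 + (0.495)·(23) = 3.6900 + 11.3850 = 15.0750
[A] = 1/15.0750 = 0.0663 M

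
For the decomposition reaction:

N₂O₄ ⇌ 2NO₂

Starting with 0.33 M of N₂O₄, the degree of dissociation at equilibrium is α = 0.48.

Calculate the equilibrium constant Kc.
K_c = 0.5849

x = α·[A]₀ = 0.48 × 0.33 = 0.1584 M dissociated.
At eq: [N₂O₄] = 0.33 − 0.1584 = 0.1716 M; [NO₂] = 2x = 0.3168 M.
Kc = [NO₂]²/[N₂O₄] = (0.3168)²/0.1716 = 0.5849.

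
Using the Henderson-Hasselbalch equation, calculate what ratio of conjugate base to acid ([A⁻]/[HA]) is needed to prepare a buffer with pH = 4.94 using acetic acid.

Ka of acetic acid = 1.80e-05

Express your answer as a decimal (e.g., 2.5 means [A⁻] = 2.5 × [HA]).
[A⁻]/[HA] = 1.568

pKa = −log(1.80e-05) = 4.7447. pH = pKa + log([A⁻]/[HA]). 4.94 = 4.7447 + log(ratio). log(ratio) = 4.94 − 4.7447 = 0.1953. ratio = 10^(0.1953) = 1.568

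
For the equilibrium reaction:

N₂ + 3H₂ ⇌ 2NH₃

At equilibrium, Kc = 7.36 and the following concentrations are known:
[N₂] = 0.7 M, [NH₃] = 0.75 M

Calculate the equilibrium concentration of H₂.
[H₂] = 0.4779 M

Kc = ([NH₃]^2) / ([N₂] × [H₂]^3) = 7.36
[H₂]^3 = (product terms)/(Kc · other reactant terms) = 0.5625 / (7.36 · 0.7) = 0.10918
[H₂] = (0.10918)^(1/3) = 0.4779 M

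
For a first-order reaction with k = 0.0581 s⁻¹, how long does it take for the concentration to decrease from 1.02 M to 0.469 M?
13.37 s

From ln[A] = ln[A]₀ - k·t: t = ln([A]₀/[A])/k = ln(1.02/0.469)/0.0581 = ln(2.1748)/0.0581 = 0.7770/0.0581 = 13.37 s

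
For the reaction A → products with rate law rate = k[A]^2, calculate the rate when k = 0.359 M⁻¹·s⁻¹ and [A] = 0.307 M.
0.03384 M/s

rate = k·[A]^2 = 0.359·(0.307)^2 = 0.359·0.094249 = 0.03384 M/s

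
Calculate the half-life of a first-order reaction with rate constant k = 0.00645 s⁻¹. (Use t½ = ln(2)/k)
107.46 s

t½ = ln(2)/k = 0.6931/0.00645 = 107.46 s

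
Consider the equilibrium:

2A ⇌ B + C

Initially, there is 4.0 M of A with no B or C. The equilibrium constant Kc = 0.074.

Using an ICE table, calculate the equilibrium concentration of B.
[B] = 0.705 M

ICE: [A] = 4.0 − 2x, [B] = [C] = x.
Kc = x²/(4.0 − 2x)² = 0.074 ⇒ √Kc = x/(4.0 − 2x).
x = √0.074·4.0/(1 + 2√0.074) = 0.27203·4.0/1.5441 = 0.70471.
[B] = x = 0.705 M.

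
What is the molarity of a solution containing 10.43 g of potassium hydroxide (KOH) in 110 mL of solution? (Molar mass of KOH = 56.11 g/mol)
Moles of KOH = 10.43 g ÷ 56.11 g/mol = 0.185885 mol
Volume = 110 mL = 0.11 L
Molarity = 0.185885 mol ÷ 0.11 L = 1.69 M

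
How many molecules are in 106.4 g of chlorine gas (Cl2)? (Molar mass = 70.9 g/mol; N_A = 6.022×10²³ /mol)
Moles = 106.4 g ÷ 70.9 g/mol = 1.50071 mol
Molecules = 1.50071 mol × 6.022×10²³ /mol = 9.037e+23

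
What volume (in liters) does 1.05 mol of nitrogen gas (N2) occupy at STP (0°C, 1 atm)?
At STP, 1 mol of gas occupies 22.4 L
Volume = 1.05 mol × 22.4 L/mol = 23.52 L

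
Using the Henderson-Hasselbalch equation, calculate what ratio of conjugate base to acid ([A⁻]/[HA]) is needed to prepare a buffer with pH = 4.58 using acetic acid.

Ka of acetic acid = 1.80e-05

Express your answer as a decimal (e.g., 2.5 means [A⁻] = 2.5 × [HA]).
[A⁻]/[HA] = 0.684

pKa = −log(1.80e-05) = 4.7447. pH = pKa + log([A⁻]/[HA]). 4.58 = 4.7447 + log(ratio). log(ratio) = 4.58 − 4.7447 = -0.1647. ratio = 10^(-0.1647) = 0.684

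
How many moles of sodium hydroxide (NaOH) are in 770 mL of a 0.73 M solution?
Moles = Molarity × Volume (L)
Moles = 0.73 M × 0.77 L = 0.5621 mol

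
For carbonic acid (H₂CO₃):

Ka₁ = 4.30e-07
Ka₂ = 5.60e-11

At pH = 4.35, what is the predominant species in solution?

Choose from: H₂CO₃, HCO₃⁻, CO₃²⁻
H₂CO₃

pKa1 = 6.37, pKa2 = 10.25. Each pKa is the crossover between adjacent species; pH = 4.35 lies in the region where H₂CO₃ predominates.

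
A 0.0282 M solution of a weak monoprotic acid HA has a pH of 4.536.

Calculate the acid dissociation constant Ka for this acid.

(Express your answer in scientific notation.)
K_a = 3.01e-08

[H⁺] = 10^(−pH) = 10^(−4.536) = 2.911e-05 M. For HA ⇌ H⁺ + A⁻, Ka = x²/(C − x) = (2.911e-05)²/(0.0282 − 2.911e-05) = 3.01e-08.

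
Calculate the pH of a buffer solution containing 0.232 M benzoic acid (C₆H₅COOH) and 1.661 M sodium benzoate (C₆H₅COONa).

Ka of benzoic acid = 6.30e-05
pH = 5.06

pKa = -log(6.30e-05) = 4.20. pH = pKa + log([A⁻]/[HA]) = 4.20 + log(1.661/0.232)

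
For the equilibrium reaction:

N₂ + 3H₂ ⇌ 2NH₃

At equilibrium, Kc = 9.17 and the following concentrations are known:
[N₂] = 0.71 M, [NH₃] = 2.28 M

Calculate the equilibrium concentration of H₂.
[H₂] = 0.9277 M

Kc = ([NH₃]^2) / ([N₂] × [H₂]^3) = 9.17
[H₂]^3 = (product terms)/(Kc · other reactant terms) = 5.1984 / (9.17 · 0.71) = 0.79844
[H₂] = (0.79844)^(1/3) = 0.9277 M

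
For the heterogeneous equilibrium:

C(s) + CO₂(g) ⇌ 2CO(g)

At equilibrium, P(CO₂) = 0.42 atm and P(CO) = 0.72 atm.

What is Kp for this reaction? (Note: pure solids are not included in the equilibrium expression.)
K_p = 1.234

Solid C is excluded.
Kp = P(CO)²/P(CO₂) = (0.72)²/0.42 = 0.5184/0.42 = 1.234.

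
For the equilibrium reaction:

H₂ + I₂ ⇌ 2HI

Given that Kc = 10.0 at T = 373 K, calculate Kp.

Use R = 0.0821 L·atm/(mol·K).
K_p = 10.0000

Δn = (moles gaseous products) − (moles gaseous reactants) = 0
T = 373 K; RT = 0.0821 × 373 = 30.6233
Kp = Kc·(RT)^Δn = 10.0 × (30.6233)^0 = 10.0 × 1 = 10.0000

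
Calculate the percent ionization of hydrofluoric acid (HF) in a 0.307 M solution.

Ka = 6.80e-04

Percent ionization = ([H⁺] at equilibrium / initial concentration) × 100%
Percent ionization = 4.6%

Let x = [H⁺]. Ka = x²/(C - x) ⇒ x² + (6.80e-04)x - (6.80e-04)(0.307) = 0. x = 1.4113e-02. Percent = (1.4113e-02/0.307) × 100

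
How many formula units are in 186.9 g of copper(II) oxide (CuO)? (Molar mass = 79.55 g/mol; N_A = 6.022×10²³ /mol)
Moles = 186.9 g ÷ 79.55 g/mol = 2.34947 mol
Formula units = 2.34947 mol × 6.022×10²³ /mol = 1.415e+24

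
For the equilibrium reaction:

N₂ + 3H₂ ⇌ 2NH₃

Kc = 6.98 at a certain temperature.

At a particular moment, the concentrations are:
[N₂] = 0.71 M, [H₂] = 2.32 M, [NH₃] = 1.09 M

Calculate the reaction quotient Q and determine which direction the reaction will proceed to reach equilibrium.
Q = 0.134, Q < K, reaction proceeds forward (toward products)

Q = ([NH₃]^2) / ([N₂] × [H₂]^3)
  = ((1.09)^2) / ((0.71)·(2.32)^3) = 1.1881/8.8659 = 0.134
Since Q = 0.134 < Kc = 6.98, the reaction proceeds forward (toward products) to reach equilibrium.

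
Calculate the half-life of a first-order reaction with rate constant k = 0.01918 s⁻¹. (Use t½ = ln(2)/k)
36.14 s

t½ = ln(2)/k = 0.6931/0.01918 = 36.14 s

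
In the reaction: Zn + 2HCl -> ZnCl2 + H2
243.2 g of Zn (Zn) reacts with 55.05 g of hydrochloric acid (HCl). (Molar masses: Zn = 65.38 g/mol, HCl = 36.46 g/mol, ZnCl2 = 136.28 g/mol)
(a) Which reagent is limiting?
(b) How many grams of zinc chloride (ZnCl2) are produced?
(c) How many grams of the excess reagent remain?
(a) HCl, (b) 102.9 g, (c) 193.8 g

Moles of Zn = 243.2 g ÷ 65.38 g/mol = 3.71979 mol
Moles of HCl = 55.05 g ÷ 36.46 g/mol = 1.50987 mol
Moles ÷ coefficient: Zn: 3.71979/1 = 3.72, HCl: 1.50987/2 = 0.7549
(a) HCl has the smaller value, so HCl is the limiting reagent.
(b) Moles of ZnCl2 = 1.50987 mol HCl × (1/2) = 0.754937 mol; mass = 0.754937 mol × 136.28 g/mol = 102.9 g
(c) Zn consumed = 1.50987 × (1/2) = 0.754937 mol; remaining = 3.71979 − 0.754937 = 2.96486 mol; mass = 2.96486 mol × 65.38 g/mol = 193.8 g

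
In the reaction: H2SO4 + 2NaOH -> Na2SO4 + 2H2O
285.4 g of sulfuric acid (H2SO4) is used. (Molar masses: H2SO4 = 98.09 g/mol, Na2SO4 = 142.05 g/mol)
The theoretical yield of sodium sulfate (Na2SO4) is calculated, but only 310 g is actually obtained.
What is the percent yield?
Moles of H2SO4 = 285.4 g ÷ 98.09 g/mol = 2.90957 mol
Mole ratio: 1 mol Na2SO4 / 1 mol H2SO4
Moles of Na2SO4 = 2.90957 × (1/1) = 2.90957 mol
Theoretical yield = 2.90957 mol × 142.05 g/mol = 413.3 g
Actual yield = 310 g
Percent yield = (310 / 413.3) × 100% = 75.0%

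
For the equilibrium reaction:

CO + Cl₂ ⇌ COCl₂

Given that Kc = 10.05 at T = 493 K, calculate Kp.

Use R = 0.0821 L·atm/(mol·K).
K_p = 0.2483

Δn = (moles gaseous products) − (moles gaseous reactants) = -1
T = 493 K; RT = 0.0821 × 493 = 40.4753
Kp = Kc·(RT)^Δn = 10.05 × (40.4753)^-1 = 10.05 × 0.0247064 = 0.2483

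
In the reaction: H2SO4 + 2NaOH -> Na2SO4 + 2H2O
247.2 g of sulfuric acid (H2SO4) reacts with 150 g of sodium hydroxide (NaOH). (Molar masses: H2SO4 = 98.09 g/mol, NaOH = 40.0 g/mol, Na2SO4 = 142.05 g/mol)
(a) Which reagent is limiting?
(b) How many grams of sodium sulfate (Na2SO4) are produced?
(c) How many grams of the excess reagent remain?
(a) NaOH, (b) 266.3 g, (c) 63.28 g

Moles of H2SO4 = 247.2 g ÷ 98.09 g/mol = 2.52013 mol
Moles of NaOH = 150 g ÷ 40.0 g/mol = 3.75 mol
Moles ÷ coefficient: H2SO4: 2.52013/1 = 2.52, NaOH: 3.75/2 = 1.875
(a) NaOH has the smaller value, so NaOH is the limiting reagent.
(b) Moles of Na2SO4 = 3.75 mol NaOH × (1/2) = 1.875 mol; mass = 1.875 mol × 142.05 g/mol = 266.3 g
(c) H2SO4 consumed = 3.75 × (1/2) = 1.875 mol; remaining = 2.52013 − 1.875 = 0.645135 mol; mass = 0.645135 mol × 98.09 g/mol = 63.28 g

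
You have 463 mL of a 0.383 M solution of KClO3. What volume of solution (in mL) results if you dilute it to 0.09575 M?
Using M₁V₁ = M₂V₂:
0.383 × 463 = 0.09575 × V₂
V₂ = (0.383 × 463) / 0.09575 = 1852 mL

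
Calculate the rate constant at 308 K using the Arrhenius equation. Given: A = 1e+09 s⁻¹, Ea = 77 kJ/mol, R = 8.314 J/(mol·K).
8.73e-05 s⁻¹

k = A·exp(-Ea/(R·T)) = 1e+09·exp(-77000/(8.314·308)) = 1e+09·exp(-30.0698) = 1e+09·8.7271e-14 = 8.73e-05 s⁻¹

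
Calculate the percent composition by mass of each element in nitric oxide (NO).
N: 46.68%, O: 53.32%

Molar mass of NO = 30.01 g/mol
% N = (1 × 14.01) / 30.01 × 100% = 14.01 / 30.01 × 100% = 46.68%
% O = (1 × 16.0) / 30.01 × 100% = 16 / 30.01 × 100% = 53.32%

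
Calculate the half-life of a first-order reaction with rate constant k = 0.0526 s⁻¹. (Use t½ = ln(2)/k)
13.18 s

t½ = ln(2)/k = 0.6931/0.0526 = 13.18 s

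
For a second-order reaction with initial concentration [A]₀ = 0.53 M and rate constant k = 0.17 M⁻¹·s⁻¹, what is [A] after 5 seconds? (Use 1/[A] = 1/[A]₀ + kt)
0.3654 M

1/[A] = 1/[A]₀ + k·t = 1/0.53 + (0.17)·(5) = 1.8868 + 0.8500 = 2.7368
[A] = 1/2.7368 = 0.3654 M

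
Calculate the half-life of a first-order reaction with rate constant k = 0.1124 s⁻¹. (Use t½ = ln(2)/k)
6.17 s

t½ = ln(2)/k = 0.6931/0.1124 = 6.17 s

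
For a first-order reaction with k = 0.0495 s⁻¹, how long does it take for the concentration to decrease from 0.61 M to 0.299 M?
14.40 s

From ln[A] = ln[A]₀ - k·t: t = ln([A]₀/[A])/k = ln(0.61/0.299)/0.0495 = ln(2.0401)/0.0495 = 0.7130/0.0495 = 14.40 s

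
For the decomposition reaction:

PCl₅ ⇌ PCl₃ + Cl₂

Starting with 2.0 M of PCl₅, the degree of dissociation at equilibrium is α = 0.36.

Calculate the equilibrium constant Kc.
K_c = 0.4050

x = α·[A]₀ = 0.36 × 2.0 = 0.72 M dissociated.
At eq: [PCl₅] = 2.0 − 0.72 = 1.28 M; [PCl₃] = [Cl₂] = x = 0.72 M.
Kc = [PCl₃][Cl₂]/[PCl₅] = (0.72)²/1.28 = 0.405.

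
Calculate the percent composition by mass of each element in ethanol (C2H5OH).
C: 52.14%, H: 13.13%, O: 34.73%

Molar mass of C2H5OH = 46.07 g/mol
% C = (2 × 12.01) / 46.07 × 100% = 24.02 / 46.07 × 100% = 52.14%
% H = (6 × 1.008) / 46.07 × 100% = 6.048 / 46.07 × 100% = 13.13%
% O = (1 × 16.0) / 46.07 × 100% = 16 / 46.07 × 100% = 34.73%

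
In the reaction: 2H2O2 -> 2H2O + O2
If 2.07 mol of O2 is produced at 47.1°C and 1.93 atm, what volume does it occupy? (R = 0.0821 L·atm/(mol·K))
T = 47.1°C + 273.15 = 320.25 K
V = nRT/P = (2.07 × 0.0821 × 320.25) / 1.93
V = 28.20 L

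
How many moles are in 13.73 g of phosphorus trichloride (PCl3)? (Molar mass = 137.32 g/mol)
Moles = 13.73 g ÷ 137.32 g/mol = 0.09999 mol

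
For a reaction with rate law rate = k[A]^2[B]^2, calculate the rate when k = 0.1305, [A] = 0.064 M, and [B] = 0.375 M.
7.517e-05 M/s

rate = k·[A]^2·[B]^2 = 0.1305·(0.064)^2·(0.375)^2 = 0.1305·0.004096·0.140625 = 7.517e-05 M/s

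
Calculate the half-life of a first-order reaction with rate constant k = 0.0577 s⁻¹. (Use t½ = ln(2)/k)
12.01 s

t½ = ln(2)/k = 0.6931/0.0577 = 12.01 s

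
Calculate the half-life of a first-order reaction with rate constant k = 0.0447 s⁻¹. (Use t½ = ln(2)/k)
15.51 s

t½ = ln(2)/k = 0.6931/0.0447 = 15.51 s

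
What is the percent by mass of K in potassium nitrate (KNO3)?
Mass of K in formula = 39.1 × 1 = 39.1 g/mol
Molar mass = 101.11 g/mol
% K = (39.1/101.11) × 100% = 38.67%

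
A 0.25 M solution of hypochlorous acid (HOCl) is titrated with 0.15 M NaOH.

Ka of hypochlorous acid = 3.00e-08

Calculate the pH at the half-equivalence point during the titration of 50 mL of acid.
pH = pKa = 7.52

At the half-equivalence point, [HA] = [A⁻], so by Henderson–Hasselbalch pH = pKa + log(1) = pKa.
pKa = −log(3.00e-08) = 7.52.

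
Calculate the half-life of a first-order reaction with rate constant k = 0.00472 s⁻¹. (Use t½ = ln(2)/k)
146.85 s

t½ = ln(2)/k = 0.6931/0.00472 = 146.85 s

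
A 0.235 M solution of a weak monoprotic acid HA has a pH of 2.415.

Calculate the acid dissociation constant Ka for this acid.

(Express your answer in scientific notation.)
K_a = 6.40e-05

[H⁺] = 10^(−pH) = 10^(−2.415) = 3.846e-03 M. For HA ⇌ H⁺ + A⁻, Ka = x²/(C − x) = (3.846e-03)²/(0.235 − 3.846e-03) = 6.40e-05.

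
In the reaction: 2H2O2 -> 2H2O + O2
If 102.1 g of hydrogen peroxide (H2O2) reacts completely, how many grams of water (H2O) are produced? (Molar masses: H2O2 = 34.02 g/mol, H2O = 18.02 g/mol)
Moles of H2O2 = 102.1 g ÷ 34.02 g/mol = 3.00118 mol
Mole ratio: 2 mol H2O / 2 mol H2O2
Moles of H2O = 3.00118 × (2/2) = 3.00118 mol
Mass of H2O = 3.00118 mol × 18.02 g/mol = 54.08 g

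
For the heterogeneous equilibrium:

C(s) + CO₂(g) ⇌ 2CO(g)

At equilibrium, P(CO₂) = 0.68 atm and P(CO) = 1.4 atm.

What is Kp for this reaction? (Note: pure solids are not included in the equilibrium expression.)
K_p = 2.882

Solid C is excluded.
Kp = P(CO)²/P(CO₂) = (1.4)²/0.68 = 1.96/0.68 = 2.882.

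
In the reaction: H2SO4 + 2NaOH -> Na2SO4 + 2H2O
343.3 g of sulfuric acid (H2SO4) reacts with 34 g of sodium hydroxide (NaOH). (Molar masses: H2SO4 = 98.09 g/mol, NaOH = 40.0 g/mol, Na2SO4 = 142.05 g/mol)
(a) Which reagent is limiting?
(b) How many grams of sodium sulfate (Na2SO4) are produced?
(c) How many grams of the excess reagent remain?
(a) NaOH, (b) 60.37 g, (c) 301.6 g

Moles of H2SO4 = 343.3 g ÷ 98.09 g/mol = 3.49985 mol
Moles of NaOH = 34 g ÷ 40.0 g/mol = 0.85 mol
Moles ÷ coefficient: H2SO4: 3.49985/1 = 3.5, NaOH: 0.85/2 = 0.425
(a) NaOH has the smaller value, so NaOH is the limiting reagent.
(b) Moles of Na2SO4 = 0.85 mol NaOH × (1/2) = 0.425 mol; mass = 0.425 mol × 142.05 g/mol = 60.37 g
(c) H2SO4 consumed = 0.85 × (1/2) = 0.425 mol; remaining = 3.49985 − 0.425 = 3.07485 mol; mass = 3.07485 mol × 98.09 g/mol = 301.6 g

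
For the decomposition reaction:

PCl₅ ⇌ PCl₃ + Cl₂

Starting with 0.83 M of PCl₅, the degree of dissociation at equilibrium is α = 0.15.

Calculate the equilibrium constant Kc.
K_c = 0.0220

x = α·[A]₀ = 0.15 × 0.83 = 0.1245 M dissociated.
At eq: [PCl₅] = 0.83 − 0.1245 = 0.7055 M; [PCl₃] = [Cl₂] = x = 0.1245 M.
Kc = [PCl₃][Cl₂]/[PCl₅] = (0.1245)²/0.7055 = 0.02197.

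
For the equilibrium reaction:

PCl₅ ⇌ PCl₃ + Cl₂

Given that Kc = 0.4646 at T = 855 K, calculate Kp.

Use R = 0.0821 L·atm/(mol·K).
K_p = 32.6128

Δn = (moles gaseous products) − (moles gaseous reactants) = 1
T = 855 K; RT = 0.0821 × 855 = 70.1955
Kp = Kc·(RT)^Δn = 0.4646 × (70.1955)^1 = 0.4646 × 70.1955 = 32.6128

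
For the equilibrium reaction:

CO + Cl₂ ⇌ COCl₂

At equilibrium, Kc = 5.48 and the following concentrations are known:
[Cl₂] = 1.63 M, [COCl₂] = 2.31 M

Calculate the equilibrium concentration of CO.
[CO] = 0.2586 M

Kc = ([COCl₂]) / ([CO] × [Cl₂]) = 5.48
[CO]^1 = (product terms)/(Kc · other reactant terms) = 2.31 / (5.48 · 1.63) = 0.25861
[CO] = 0.2586 M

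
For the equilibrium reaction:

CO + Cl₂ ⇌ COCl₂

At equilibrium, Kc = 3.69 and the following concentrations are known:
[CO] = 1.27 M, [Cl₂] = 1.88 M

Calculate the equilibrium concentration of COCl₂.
[COCl₂] = 8.8102 M

Kc = ([COCl₂]) / ([CO] × [Cl₂]) = 3.69
[COCl₂]^1 = Kc · (reactant terms)/(other product terms) = 3.69 · 2.3876 / 1 = 8.8102
[COCl₂] = 8.8102 M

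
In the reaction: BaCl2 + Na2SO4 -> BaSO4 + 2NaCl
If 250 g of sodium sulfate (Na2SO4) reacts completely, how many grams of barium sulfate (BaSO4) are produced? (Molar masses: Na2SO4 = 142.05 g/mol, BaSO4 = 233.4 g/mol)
Moles of Na2SO4 = 250 g ÷ 142.05 g/mol = 1.75994 mol
Mole ratio: 1 mol BaSO4 / 1 mol Na2SO4
Moles of BaSO4 = 1.75994 × (1/1) = 1.75994 mol
Mass of BaSO4 = 1.75994 mol × 233.4 g/mol = 410.8 g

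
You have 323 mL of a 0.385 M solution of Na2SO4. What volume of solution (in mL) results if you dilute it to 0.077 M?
Using M₁V₁ = M₂V₂:
0.385 × 323 = 0.077 × V₂
V₂ = (0.385 × 323) / 0.077 = 1615 mL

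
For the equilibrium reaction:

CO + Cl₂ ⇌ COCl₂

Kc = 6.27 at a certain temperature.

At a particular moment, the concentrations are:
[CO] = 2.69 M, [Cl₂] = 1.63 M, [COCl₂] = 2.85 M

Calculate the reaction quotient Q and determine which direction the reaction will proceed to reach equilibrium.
Q = 0.650, Q < K, reaction proceeds forward (toward products)

Q = ([COCl₂]) / ([CO] × [Cl₂])
  = ((2.85)) / ((2.69)·(1.63)) = 2.85/4.3847 = 0.65
Since Q = 0.65 < Kc = 6.27, the reaction proceeds forward (toward products) to reach equilibrium.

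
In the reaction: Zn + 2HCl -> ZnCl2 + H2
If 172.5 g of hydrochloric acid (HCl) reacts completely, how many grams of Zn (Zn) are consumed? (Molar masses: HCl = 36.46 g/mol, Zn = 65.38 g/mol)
Moles of HCl = 172.5 g ÷ 36.46 g/mol = 4.73121 mol
Mole ratio: 1 mol Zn / 2 mol HCl
Moles of Zn = 4.73121 × (1/2) = 2.36561 mol
Mass of Zn = 2.36561 mol × 65.38 g/mol = 154.7 g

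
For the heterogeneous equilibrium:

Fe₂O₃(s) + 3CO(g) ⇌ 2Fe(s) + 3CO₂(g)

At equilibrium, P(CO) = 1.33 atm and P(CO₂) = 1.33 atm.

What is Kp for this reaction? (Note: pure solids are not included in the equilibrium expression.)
K_p = 1.000

Solids (Fe₂O₃, Fe) are excluded.
Kp = P(CO₂)³/P(CO)³ = (1.33)³/(1.33)³ = 2.353/2.353 = 1.000.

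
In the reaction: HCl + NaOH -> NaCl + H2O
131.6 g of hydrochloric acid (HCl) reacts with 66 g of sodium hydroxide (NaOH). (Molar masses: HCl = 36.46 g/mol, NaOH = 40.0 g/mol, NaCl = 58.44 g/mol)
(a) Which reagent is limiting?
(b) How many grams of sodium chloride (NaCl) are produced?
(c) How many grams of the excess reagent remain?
(a) NaOH, (b) 96.43 g, (c) 71.44 g

Moles of HCl = 131.6 g ÷ 36.46 g/mol = 3.60943 mol
Moles of NaOH = 66 g ÷ 40.0 g/mol = 1.65 mol
Moles ÷ coefficient: HCl: 3.60943/1 = 3.609, NaOH: 1.65/1 = 1.65
(a) NaOH has the smaller value, so NaOH is the limiting reagent.
(b) Moles of NaCl = 1.65 mol NaOH × (1/1) = 1.65 mol; mass = 1.65 mol × 58.44 g/mol = 96.43 g
(c) HCl consumed = 1.65 × (1/1) = 1.65 mol; remaining = 3.60943 − 1.65 = 1.95943 mol; mass = 1.95943 mol × 36.46 g/mol = 71.44 g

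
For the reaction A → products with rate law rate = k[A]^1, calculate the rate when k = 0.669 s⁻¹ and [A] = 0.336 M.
0.2248 M/s

rate = k·[A]^1 = 0.669·(0.336)^1 = 0.669·0.336 = 0.2248 M/s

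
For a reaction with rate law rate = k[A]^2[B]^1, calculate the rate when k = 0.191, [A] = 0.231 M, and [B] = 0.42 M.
0.004281 M/s

rate = k·[A]^2·[B]^1 = 0.191·(0.231)^2·(0.42)^1 = 0.191·0.053361·0.42 = 0.004281 M/s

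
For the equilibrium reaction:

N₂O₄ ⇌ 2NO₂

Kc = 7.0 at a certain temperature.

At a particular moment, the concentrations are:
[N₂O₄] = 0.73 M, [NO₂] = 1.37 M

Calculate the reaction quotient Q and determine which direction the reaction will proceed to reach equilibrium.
Q = 2.571, Q < K, reaction proceeds forward (toward products)

Q = ([NO₂]^2) / ([N₂O₄])
  = ((1.37)^2) / ((0.73)) = 1.8769/0.73 = 2.571
Since Q = 2.571 < Kc = 7.0, the reaction proceeds forward (toward products) to reach equilibrium.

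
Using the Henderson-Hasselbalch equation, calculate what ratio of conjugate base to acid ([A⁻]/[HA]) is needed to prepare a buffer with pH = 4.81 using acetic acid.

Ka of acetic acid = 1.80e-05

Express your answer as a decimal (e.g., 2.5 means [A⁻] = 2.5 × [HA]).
[A⁻]/[HA] = 1.162

pKa = −log(1.80e-05) = 4.7447. pH = pKa + log([A⁻]/[HA]). 4.81 = 4.7447 + log(ratio). log(ratio) = 4.81 − 4.7447 = 0.0653. ratio = 10^(0.0653) = 1.162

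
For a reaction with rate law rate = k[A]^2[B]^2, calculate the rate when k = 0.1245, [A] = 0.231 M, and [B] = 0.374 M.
0.0009293 M/s

rate = k·[A]^2·[B]^2 = 0.1245·(0.231)^2·(0.374)^2 = 0.1245·0.053361·0.139876 = 0.0009293 M/s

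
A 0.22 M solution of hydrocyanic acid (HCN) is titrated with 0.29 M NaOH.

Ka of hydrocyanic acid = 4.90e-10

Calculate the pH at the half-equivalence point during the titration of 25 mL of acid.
pH = pKa = 9.31

At the half-equivalence point, [HA] = [A⁻], so by Henderson–Hasselbalch pH = pKa + log(1) = pKa.
pKa = −log(4.90e-10) = 9.31.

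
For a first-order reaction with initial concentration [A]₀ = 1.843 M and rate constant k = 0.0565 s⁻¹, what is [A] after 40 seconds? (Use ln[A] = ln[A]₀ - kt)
0.1923 M

ln[A] = ln[A]₀ - k·t = ln(1.843) - (0.0565)·(40) = 0.6114 - 2.2600 = -1.6486
[A] = e^(-1.6486) = 0.1923 M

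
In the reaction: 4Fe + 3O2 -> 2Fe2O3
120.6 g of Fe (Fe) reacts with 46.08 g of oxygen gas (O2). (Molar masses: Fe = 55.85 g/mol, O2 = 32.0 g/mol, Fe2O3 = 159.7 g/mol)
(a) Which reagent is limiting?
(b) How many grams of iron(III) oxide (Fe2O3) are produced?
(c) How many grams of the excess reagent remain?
(a) O2, (b) 153.3 g, (c) 13.37 g

Moles of Fe = 120.6 g ÷ 55.85 g/mol = 2.15936 mol
Moles of O2 = 46.08 g ÷ 32.0 g/mol = 1.44 mol
Moles ÷ coefficient: Fe: 2.15936/4 = 0.5398, O2: 1.44/3 = 0.48
(a) O2 has the smaller value, so O2 is the limiting reagent.
(b) Moles of Fe2O3 = 1.44 mol O2 × (2/3) = 0.96 mol; mass = 0.96 mol × 159.7 g/mol = 153.3 g
(c) Fe consumed = 1.44 × (4/3) = 1.92 mol; remaining = 2.15936 − 1.92 = 0.239355 mol; mass = 0.239355 mol × 55.85 g/mol = 13.37 g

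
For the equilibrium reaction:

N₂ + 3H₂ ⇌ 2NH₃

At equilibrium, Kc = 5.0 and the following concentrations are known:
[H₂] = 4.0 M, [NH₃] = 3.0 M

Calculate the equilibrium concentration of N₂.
[N₂] = 0.0281 M

Kc = ([NH₃]^2) / ([N₂] × [H₂]^3) = 5.0
[N₂]^1 = (product terms)/(Kc · other reactant terms) = 9 / (5.0 · 64) = 0.028125
[N₂] = 0.0281 M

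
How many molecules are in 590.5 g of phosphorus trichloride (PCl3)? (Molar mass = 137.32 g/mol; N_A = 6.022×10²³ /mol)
Moles = 590.5 g ÷ 137.32 g/mol = 4.30017 mol
Molecules = 4.30017 mol × 6.022×10²³ /mol = 2.590e+24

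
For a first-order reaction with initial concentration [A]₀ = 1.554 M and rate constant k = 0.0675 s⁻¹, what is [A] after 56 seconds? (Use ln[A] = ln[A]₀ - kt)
0.0355 M

ln[A] = ln[A]₀ - k·t = ln(1.554) - (0.0675)·(56) = 0.4408 - 3.7800 = -3.3392
[A] = e^(-3.3392) = 0.0355 M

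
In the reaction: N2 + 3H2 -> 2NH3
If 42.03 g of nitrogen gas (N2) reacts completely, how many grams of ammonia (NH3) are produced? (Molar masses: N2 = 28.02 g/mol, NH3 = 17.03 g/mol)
Moles of N2 = 42.03 g ÷ 28.02 g/mol = 1.5 mol
Mole ratio: 2 mol NH3 / 1 mol N2
Moles of NH3 = 1.5 × (2/1) = 3 mol
Mass of NH3 = 3 mol × 17.03 g/mol = 51.09 g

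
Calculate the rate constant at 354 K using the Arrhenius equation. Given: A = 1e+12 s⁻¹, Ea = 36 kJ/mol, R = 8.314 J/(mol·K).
4.87e+06 s⁻¹

k = A·exp(-Ea/(R·T)) = 1e+12·exp(-36000/(8.314·354)) = 1e+12·exp(-12.2318) = 1e+12·4.8732e-06 = 4.87e+06 s⁻¹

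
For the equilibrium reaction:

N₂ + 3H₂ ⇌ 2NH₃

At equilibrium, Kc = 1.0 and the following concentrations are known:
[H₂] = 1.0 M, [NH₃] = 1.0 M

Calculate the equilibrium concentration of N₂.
[N₂] = 1.0000 M

Kc = ([NH₃]^2) / ([N₂] × [H₂]^3) = 1.0
[N₂]^1 = (product terms)/(Kc · other reactant terms) = 1 / (1.0 · 1) = 1
[N₂] = 1.0000 M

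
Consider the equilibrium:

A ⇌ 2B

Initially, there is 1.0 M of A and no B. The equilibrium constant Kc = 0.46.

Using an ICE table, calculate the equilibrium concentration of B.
[B] = 0.573 M

ICE: [A] = 1.0 − x, [B] = 2x.
Kc = (2x)²/(1.0 − x) = 0.46 ⇒ 4x² + 0.46x − 0.46 = 0.
x = (−0.46 + √(0.46² + 4·4·0.46))/(2·4) = (−0.46 + √7.5716)/8 = 0.28646.
[B] = 2x = 0.573 M.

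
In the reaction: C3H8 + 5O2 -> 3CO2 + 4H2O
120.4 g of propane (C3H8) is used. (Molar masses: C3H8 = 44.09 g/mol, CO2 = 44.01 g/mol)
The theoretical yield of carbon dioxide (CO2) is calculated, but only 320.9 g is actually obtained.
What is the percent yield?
Moles of C3H8 = 120.4 g ÷ 44.09 g/mol = 2.73078 mol
Mole ratio: 3 mol CO2 / 1 mol C3H8
Moles of CO2 = 2.73078 × (3/1) = 8.19233 mol
Theoretical yield = 8.19233 mol × 44.01 g/mol = 360.54 g
Actual yield = 320.9 g
Percent yield = (320.9 / 360.54) × 100% = 89.0%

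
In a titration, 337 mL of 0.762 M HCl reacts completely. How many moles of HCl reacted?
Moles = Molarity × Volume (L)
Moles = 0.762 M × 0.337 L = 0.2568 mol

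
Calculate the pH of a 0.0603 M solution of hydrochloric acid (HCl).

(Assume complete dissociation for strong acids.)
pH = 1.22

[H⁺] = 0.0603 M for strong acid. pH = -log[H⁺] = -log(0.0603)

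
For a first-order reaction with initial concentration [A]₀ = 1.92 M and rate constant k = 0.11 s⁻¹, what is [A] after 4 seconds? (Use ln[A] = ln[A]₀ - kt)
1.2365 M

ln[A] = ln[A]₀ - k·t = ln(1.92) - (0.11)·(4) = 0.6523 - 0.4400 = 0.2123
[A] = e^(0.2123) = 1.2365 M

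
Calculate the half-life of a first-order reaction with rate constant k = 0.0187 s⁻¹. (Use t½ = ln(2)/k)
37.07 s

t½ = ln(2)/k = 0.6931/0.0187 = 37.07 s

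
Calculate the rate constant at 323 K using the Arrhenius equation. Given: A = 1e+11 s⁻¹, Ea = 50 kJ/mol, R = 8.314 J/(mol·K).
8.20e+02 s⁻¹

k = A·exp(-Ea/(R·T)) = 1e+11·exp(-50000/(8.314·323)) = 1e+11·exp(-18.6190) = 1e+11·8.2007e-09 = 8.20e+02 s⁻¹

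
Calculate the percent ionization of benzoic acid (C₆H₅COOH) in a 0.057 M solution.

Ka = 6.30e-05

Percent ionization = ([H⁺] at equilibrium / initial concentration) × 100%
Percent ionization = 3.27%

Let x = [H⁺]. Ka = x²/(C - x) ⇒ x² + (6.30e-05)x - (6.30e-05)(0.057) = 0. x = 1.8638e-03. Percent = (1.8638e-03/0.057) × 100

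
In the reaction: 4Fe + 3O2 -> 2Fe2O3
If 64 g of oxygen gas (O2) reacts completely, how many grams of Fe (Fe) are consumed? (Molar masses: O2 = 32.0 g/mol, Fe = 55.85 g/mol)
Moles of O2 = 64 g ÷ 32.0 g/mol = 2 mol
Mole ratio: 4 mol Fe / 3 mol O2
Moles of Fe = 2 × (4/3) = 2.66667 mol
Mass of Fe = 2.66667 mol × 55.85 g/mol = 148.9 g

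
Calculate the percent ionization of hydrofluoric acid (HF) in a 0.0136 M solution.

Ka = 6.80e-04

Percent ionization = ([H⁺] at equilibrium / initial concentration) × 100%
Percent ionization = 20%

Let x = [H⁺]. Ka = x²/(C - x) ⇒ x² + (6.80e-04)x - (6.80e-04)(0.0136) = 0. x = 2.7200e-03. Percent = (2.7200e-03/0.0136) × 100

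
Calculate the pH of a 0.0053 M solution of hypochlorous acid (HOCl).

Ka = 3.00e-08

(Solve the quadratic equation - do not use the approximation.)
pH = 4.90

x² + Ka×x - Ka×C = 0. Using quadratic formula: [H⁺] = 1.2595e-05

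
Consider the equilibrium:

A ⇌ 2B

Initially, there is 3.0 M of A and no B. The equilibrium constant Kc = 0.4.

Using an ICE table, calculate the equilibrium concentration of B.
[B] = 1.000 M

ICE: [A] = 3.0 − x, [B] = 2x.
Kc = (2x)²/(3.0 − x) = 0.4 ⇒ 4x² + 0.4x − 1.2 = 0.
x = (−0.4 + √(0.4² + 4·4·1.2))/(2·4) = (−0.4 + √19.36)/8 = 0.5.
[B] = 2x = 1.000 M.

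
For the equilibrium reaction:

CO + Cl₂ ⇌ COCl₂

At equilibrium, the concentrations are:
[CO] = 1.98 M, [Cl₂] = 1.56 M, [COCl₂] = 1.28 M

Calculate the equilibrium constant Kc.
K_c = 0.4144

Kc = ([COCl₂]) / ([CO] × [Cl₂])
   = ((1.28)) / ((1.98)·(1.56))
   = 1.28 / 3.0888 = 0.4144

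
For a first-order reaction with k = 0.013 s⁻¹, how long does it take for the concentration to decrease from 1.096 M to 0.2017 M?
130.20 s

From ln[A] = ln[A]₀ - k·t: t = ln([A]₀/[A])/k = ln(1.096/0.2017)/0.013 = ln(5.4338)/0.013 = 1.6926/0.013 = 130.20 s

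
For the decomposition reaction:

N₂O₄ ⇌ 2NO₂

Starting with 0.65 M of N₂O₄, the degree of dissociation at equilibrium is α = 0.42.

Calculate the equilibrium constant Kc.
K_c = 0.7908

x = α·[A]₀ = 0.42 × 0.65 = 0.273 M dissociated.
At eq: [N₂O₄] = 0.65 − 0.273 = 0.377 M; [NO₂] = 2x = 0.546 M.
Kc = [NO₂]²/[N₂O₄] = (0.546)²/0.377 = 0.7908.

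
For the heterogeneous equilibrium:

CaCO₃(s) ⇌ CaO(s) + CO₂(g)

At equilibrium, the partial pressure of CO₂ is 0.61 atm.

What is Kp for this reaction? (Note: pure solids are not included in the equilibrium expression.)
K_p = 0.61

Solids (CaCO₃, CaO) have activity 1 and are excluded.
Kp = P(CO₂) = 0.61.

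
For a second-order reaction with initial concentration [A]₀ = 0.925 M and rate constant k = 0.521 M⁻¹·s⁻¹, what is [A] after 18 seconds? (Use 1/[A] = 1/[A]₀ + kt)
0.0956 M

1/[A] = 1/[A]₀ + k·t = 1/0.925 + (0.521)·(18) = 1.0811 + 9.3780 = 10.4591
[A] = 1/10.4591 = 0.0956 M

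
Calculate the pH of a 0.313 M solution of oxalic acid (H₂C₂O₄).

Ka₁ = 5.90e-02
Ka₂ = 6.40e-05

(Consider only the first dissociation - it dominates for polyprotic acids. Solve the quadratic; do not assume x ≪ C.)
pH = 0.96

x² + Ka₁·x − Ka₁·C = 0 with Ka₁ = 5.90e-02, C = 0.313.
x = (−Ka₁ + √(Ka₁² + 4·Ka₁·C))/2 = 1.0956e-01 M, so pH = 0.96.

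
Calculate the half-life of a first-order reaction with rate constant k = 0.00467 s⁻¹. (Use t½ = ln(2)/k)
148.43 s

t½ = ln(2)/k = 0.6931/0.00467 = 148.43 s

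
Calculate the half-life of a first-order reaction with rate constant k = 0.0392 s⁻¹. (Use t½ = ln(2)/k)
17.68 s

t½ = ln(2)/k = 0.6931/0.0392 = 17.68 s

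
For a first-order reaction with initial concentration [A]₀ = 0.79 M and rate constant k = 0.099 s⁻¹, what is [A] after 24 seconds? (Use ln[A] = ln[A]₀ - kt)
0.0734 M

ln[A] = ln[A]₀ - k·t = ln(0.79) - (0.099)·(24) = -0.2357 - 2.3760 = -2.6117
[A] = e^(-2.6117) = 0.0734 M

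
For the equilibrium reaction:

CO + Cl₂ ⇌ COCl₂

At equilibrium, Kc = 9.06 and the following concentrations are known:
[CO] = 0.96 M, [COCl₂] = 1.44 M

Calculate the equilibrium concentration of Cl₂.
[Cl₂] = 0.1656 M

Kc = ([COCl₂]) / ([CO] × [Cl₂]) = 9.06
[Cl₂]^1 = (product terms)/(Kc · other reactant terms) = 1.44 / (9.06 · 0.96) = 0.16556
[Cl₂] = 0.1656 M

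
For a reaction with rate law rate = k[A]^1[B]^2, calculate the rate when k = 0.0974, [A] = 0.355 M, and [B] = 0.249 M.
0.002144 M/s

rate = k·[A]^1·[B]^2 = 0.0974·(0.355)^1·(0.249)^2 = 0.0974·0.355·0.062001 = 0.002144 M/s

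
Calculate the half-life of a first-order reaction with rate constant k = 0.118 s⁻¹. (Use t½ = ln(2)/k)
5.87 s

t½ = ln(2)/k = 0.6931/0.118 = 5.87 s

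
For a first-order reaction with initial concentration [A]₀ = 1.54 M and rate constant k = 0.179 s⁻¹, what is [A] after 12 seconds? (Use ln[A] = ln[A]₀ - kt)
0.1797 M

ln[A] = ln[A]₀ - k·t = ln(1.54) - (0.179)·(12) = 0.4318 - 2.1480 = -1.7162
[A] = e^(-1.7162) = 0.1797 M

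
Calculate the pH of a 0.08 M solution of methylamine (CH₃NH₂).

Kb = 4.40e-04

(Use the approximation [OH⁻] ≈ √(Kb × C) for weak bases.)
pH = 11.77

[OH⁻] = √(Kb × C) = √(4.40e-04 × 0.08) = 5.9330e-03. pOH = 2.23, pH = 14 - pOH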